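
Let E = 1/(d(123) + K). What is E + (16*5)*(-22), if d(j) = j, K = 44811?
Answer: -79083839/44934 ≈ -1760.0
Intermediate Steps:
E = 1/44934 (E = 1/(123 + 44811) = 1/44934 ≈ 2.2255e-5)
E + (16*5)*(-22) = 1/44934 + (16*5)*(-22) = 1/44934 + 80*(-22) = 1/44934 - 1760 = -79083839/44934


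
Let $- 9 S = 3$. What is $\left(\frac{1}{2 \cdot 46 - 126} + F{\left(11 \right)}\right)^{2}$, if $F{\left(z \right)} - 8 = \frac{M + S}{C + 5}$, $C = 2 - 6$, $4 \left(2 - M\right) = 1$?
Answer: $\frac{3667225}{41616} \approx 88.121$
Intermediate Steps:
$M = \frac{7}{4}$ ($M = 2 - \frac{1}{4} = \frac{7}{4} \approx 1.75$)
$S = - \frac{1}{3}$ ($S = \left(- \frac{1}{9}\right) 3 = - \frac{1}{3} \approx -0.33333$)
$C = -4$ ($C = 2 - 6 = -4$)
$F{\left(z \right)} = \frac{113}{12}$ ($F{\left(z \right)} = 8 + \frac{\frac{7}{4} - \frac{1}{3}}{-4 + 5} = 8 + \frac{17}{12 \cdot 1} = 8 + \frac{17}{12} \cdot 1 = 8 + \frac{17}{12} = \frac{113}{12}$)
$\left(\frac{1}{2 \cdot 46 - 126} + F{\left(11 \right)}\right)^{2} = \left(\frac{1}{2 \cdot 46 - 126} + \frac{113}{12}\right)^{2} = \left(\frac{1}{92 - 126} + \frac{113}{12}\right)^{2} = \left(\frac{1}{-34} + \frac{113}{12}\right)^{2} = \left(- \frac{1}{34} + \frac{113}{12}\right)^{2} = \left(\frac{1915}{204}\right)^{2} = \frac{3667225}{41616}$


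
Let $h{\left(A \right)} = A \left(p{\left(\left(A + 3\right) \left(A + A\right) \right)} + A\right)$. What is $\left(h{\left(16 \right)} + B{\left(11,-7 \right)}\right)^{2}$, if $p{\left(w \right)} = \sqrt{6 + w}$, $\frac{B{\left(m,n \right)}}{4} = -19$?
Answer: $189584 + 5760 \sqrt{614} \approx 3.3231 \cdot 10^{5}$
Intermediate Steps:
$B{\left(m,n \right)} = -76$ ($B{\left(m,n \right)} = 4 \left(-19\right) = -76$)
$h{\left(A \right)} = A \left(A + \sqrt{6 + 2 A \left(3 + A\right)}\right)$ ($h{\left(A \right)} = A \left(\sqrt{6 + \left(A + 3\right) \left(A + A\right)} + A\right) = A \left(\sqrt{6 + \left(3 + A\right) 2 A} + A\right) = A \left(\sqrt{6 + 2 A \left(3 + A\right)} + A\right) = A \left(A + \sqrt{6 + 2 A \left(3 + A\right)}\right)$)
$\left(h{\left(16 \right)} + B{\left(11,-7 \right)}\right)^{2} = \left(16 \left(16 + \sqrt{2} \sqrt{3 + 16 \left(3 + 16\right)}\right) - 76\right)^{2} = \left(16 \left(16 + \sqrt{2} \sqrt{3 + 16 \cdot 19}\right) - 76\right)^{2} = \left(16 \left(16 + \sqrt{2} \sqrt{3 + 304}\right) - 76\right)^{2} = \left(16 \left(16 + \sqrt{2} \sqrt{307}\right) - 76\right)^{2} = \left(16 \left(16 + \sqrt{614}\right) - 76\right)^{2} = \left(\left(256 + 16 \sqrt{614}\right) - 76\right)^{2} = \left(180 + 16 \sqrt{614}\right)^{2}$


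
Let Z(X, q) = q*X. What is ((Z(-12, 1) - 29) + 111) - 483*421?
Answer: -203273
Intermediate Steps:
Z(X, q) = X*q
((Z(-12, 1) - 29) + 111) - 483*421 = ((-12*1 - 29) + 111) - 483*421 = ((-12 - 29) + 111) - 203343 = (-41 + 111) - 203343 = 70 - 203343 = -203273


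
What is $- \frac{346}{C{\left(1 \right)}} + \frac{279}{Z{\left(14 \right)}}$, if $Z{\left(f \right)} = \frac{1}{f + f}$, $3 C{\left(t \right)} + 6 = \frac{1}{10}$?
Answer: $\frac{471288}{59} \approx 7987.9$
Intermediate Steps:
$C{\left(t \right)} = - \frac{59}{30}$ ($C{\left(t \right)} = -2 + \frac{1}{3 \cdot 10} = -2 + \frac{1}{3} \cdot \frac{1}{10} = -2 + \frac{1}{30} = - \frac{59}{30}$)
$Z{\left(f \right)} = \frac{1}{2 f}$
$- \frac{346}{C{\left(1 \right)}} + \frac{279}{Z{\left(14 \right)}} = - \frac{346}{- \frac{59}{30}} + \frac{279}{\frac{1}{2} \cdot \frac{1}{14}} = \left(-346\right) \left(- \frac{30}{59}\right) + \frac{279}{\frac{1}{2} \cdot \frac{1}{14}} = \frac{10380}{59} + 279 \frac{1}{\frac{1}{28}} = \frac{10380}{59} + 279 \cdot 28 = \frac{10380}{59} + 7812 = \frac{471288}{59}$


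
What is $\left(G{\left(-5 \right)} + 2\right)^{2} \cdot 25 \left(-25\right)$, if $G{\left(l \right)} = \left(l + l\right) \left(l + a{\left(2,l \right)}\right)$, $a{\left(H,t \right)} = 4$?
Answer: $-90000$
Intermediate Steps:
$G{\left(l \right)} = 2 l \left(4 + l\right)$ ($G{\left(l \right)} = \left(l + l\right) \left(l + 4\right) = 2 l \left(4 + l\right)$)
$\left(G{\left(-5 \right)} + 2\right)^{2} \cdot 25 \left(-25\right) = \left(2 \left(-5\right) \left(4 - 5\right) + 2\right)^{2} \cdot 25 \left(-25\right) = \left(2 \left(-5\right) \left(-1\right) + 2\right)^{2} \cdot 25 \left(-25\right) = \left(10 + 2\right)^{2} \cdot 25 \left(-25\right) = 12^{2} \cdot 25 \left(-25\right) = 144 \cdot 25 \left(-25\right) = 3600 \left(-25\right) = -90000$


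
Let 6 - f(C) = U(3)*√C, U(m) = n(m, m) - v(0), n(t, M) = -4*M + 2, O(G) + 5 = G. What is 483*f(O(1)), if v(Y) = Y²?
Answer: 2898 + 9660*I ≈ 2898.0 + 9660.0*I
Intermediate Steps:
O(G) = -5 + G
n(t, M) = 2 - 4*M
U(m) = 2 - 4*m (U(m) = (2 - 4*m) - 1*0² = (2 - 4*m) - 1*0 = (2 - 4*m) + 0 = 2 - 4*m)
f(C) = 6 + 10*√C (f(C) = 6 - (2 - 4*3)*√C = 6 - (2 - 12)*√C = 6 - (-10)*√C = 6 + 10*√C)
483*f(O(1)) = 483*(6 + 10*√(-5 + 1)) = 483*(6 + 10*√(-4)) = 483*(6 + 10*(2*I)) = 483*(6 + 20*I) = 2898 + 9660*I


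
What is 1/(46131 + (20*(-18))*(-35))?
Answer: 1/58731 ≈ 1.7027e-5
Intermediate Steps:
1/(46131 + (20*(-18))*(-35)) = 1/(46131 - 360*(-35)) = 1/(46131 + 12600) = 1/58731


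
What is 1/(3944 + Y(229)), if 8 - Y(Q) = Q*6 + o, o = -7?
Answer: 1/2585 ≈ 0.00038685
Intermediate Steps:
Y(Q) = 15 - 6*Q (Y(Q) = 8 - (Q*6 - 7) = 8 - (6*Q - 7) = 8 - (-7 + 6*Q) = 8 + (7 - 6*Q) = 15 - 6*Q)
1/(3944 + Y(229)) = 1/(3944 + (15 - 6*229)) = 1/(3944 + (15 - 1374)) = 1/(3944 - 1359) = 1/2585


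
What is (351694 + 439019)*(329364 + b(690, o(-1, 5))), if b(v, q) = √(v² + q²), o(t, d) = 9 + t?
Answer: 260432396532 + 1581426*√119041 ≈ 2.6098e+11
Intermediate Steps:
b(v, q) = √(q² + v²)
(351694 + 439019)*(329364 + b(690, o(-1, 5))) = (351694 + 439019)*(329364 + √((9 - 1)² + 690²)) = 790713*(329364 + √(8² + 476100)) = 790713*(329364 + √(64 + 476100)) = 790713*(329364 + √476164) = 790713*(329364 + 2*√119041) = 260432396532 + 1581426*√119041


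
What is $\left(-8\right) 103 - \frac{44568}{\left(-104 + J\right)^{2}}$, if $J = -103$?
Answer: $- \frac{3928016}{4761} \approx -825.04$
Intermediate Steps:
$\left(-8\right) 103 - \frac{44568}{\left(-104 + J\right)^{2}} = \left(-8\right) 103 - \frac{44568}{\left(-104 - 103\right)^{2}} = -824 - \frac{44568}{\left(-207\right)^{2}} = -824 - \frac{44568}{42849} = -824 - \frac{4952}{4761} = - \frac{3928016}{4761}$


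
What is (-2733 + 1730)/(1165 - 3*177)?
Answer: -1003/634 ≈ -1.5820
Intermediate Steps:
(-2733 + 1730)/(1165 - 3*177) = -1003/(1165 - 531) = -1003/634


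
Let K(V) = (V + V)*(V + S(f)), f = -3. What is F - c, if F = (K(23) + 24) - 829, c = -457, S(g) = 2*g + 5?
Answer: 664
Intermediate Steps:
S(g) = 5 + 2*g
K(V) = 2*V*(-1 + V) (K(V) = (V + V)*(V + (5 + 2*(-3))) = (2*V)*(V + (5 - 6)) = (2*V)*(V - 1) = (2*V)*(-1 + V) = 2*V*(-1 + V))
F = 207 (F = (2*23*(-1 + 23) + 24) - 829 = (2*23*22 + 24) - 829 = (1012 + 24) - 829 = 1036 - 829 = 207)
F - c = 207 - 1*(-457) = 207 + 457 = 664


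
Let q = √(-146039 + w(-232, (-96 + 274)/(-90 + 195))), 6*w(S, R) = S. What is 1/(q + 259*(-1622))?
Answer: -1260294/529447427045 - I*√1314699/529447427045 ≈ -2.3804e-6 - 2.1657e-9*I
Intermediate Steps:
w(S, R) = S/6
q = I*√1314699/3 (q = √(-146039 + (⅙)*(-232)) = √(-146039 - 116/3) = √(-438233/3) = I*√1314699/3 ≈ 382.2*I)
1/(q + 259*(-1622)) = 1/(I*√1314699/3 + 259*(-1622)) = 1/(I*√1314699/3 - 420098) = 1/(-420098 + I*√1314699/3)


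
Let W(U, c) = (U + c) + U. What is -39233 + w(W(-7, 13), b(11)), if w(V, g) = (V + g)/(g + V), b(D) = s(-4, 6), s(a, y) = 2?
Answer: -39232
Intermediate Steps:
b(D) = 2
W(U, c) = c + 2*U
w(V, g) = 1 (w(V, g) = (V + g)/(V + g) = 1)
-39233 + w(W(-7, 13), b(11)) = -39233 + 1 = -39232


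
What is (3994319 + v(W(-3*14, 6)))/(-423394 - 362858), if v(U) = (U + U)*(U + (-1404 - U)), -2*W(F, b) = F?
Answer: -3935351/786252 ≈ -5.0052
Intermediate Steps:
W(F, b) = -F/2
v(U) = -2808*U (v(U) = (2*U)*(-1404) = -2808*U)
(3994319 + v(W(-3*14, 6)))/(-423394 - 362858) = (3994319 - (-1404)*(-3*14))/(-423394 - 362858) = (3994319 - (-1404)*(-42))/(-786252) = (3994319 - 2808*21)*(-1/786252) = (3994319 - 58968)*(-1/786252) = 3935351*(-1/786252) = -3935351/786252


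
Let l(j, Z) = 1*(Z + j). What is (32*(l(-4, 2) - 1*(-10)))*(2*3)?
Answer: 1536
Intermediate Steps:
l(j, Z) = Z + j
(32*(l(-4, 2) - 1*(-10)))*(2*3) = (32*((2 - 4) - 1*(-10)))*(2*3) = (32*(-2 + 10))*6 = (32*8)*6 = 256*6 = 1536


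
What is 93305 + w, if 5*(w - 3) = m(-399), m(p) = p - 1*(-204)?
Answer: 93269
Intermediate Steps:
m(p) = 204 + p (m(p) = p + 204 = 204 + p)
w = -36 (w = 3 + (204 - 399)/5 = 3 + (⅕)*(-195) = 3 - 39 = -36)
93305 + w = 93305 - 36 = 93269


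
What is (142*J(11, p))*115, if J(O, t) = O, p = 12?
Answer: 179630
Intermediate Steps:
(142*J(11, p))*115 = (142*11)*115 = 1562*115 = 179630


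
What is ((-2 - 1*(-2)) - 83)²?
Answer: 6889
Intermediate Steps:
((-2 - 1*(-2)) - 83)² = ((-2 + 2) - 83)² = (0 - 83)² = (-83)² = 6889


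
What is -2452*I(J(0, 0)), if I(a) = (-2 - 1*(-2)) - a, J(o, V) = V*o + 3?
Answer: 7356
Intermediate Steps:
J(o, V) = 3 + V*o
I(a) = -a (I(a) = (-2 + 2) - a = 0 - a = -a)
-2452*I(J(0, 0)) = -(-2452)*(3 + 0*0) = -(-2452)*(3 + 0) = -(-2452)*3 = -2452*(-3) = 7356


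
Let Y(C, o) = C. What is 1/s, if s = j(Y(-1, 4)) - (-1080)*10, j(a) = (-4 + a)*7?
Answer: 1/10765 ≈ 9.2894e-5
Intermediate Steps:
j(a) = -28 + 7*a
s = 10765 (s = (-28 + 7*(-1)) - (-1080)*10 = (-28 - 7) - 1*(-10800) = -35 + 10800 = 10765)
1/s = 1/10765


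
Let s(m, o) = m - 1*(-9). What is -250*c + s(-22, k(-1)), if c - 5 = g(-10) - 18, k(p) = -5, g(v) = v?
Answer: 5737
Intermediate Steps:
s(m, o) = 9 + m (s(m, o) = m + 9 = 9 + m)
c = -23 (c = 5 + (-10 - 18) = 5 - 28 = -23)
-250*c + s(-22, k(-1)) = -250*(-23) + (9 - 22) = 5750 - 13 = 5737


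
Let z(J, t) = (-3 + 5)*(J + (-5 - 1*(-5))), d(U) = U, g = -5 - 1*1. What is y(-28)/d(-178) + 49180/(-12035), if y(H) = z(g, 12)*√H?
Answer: -9836/2407 + 12*I*√7/89 ≈ -4.0864 + 0.35673*I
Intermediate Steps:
g = -6 (g = -5 - 1 = -6)
z(J, t) = 2*J (z(J, t) = 2*(J + (-5 + 5)) = 2*(J + 0) = 2*J)
y(H) = -12*√H (y(H) = (2*(-6))*√H = -12*√H)
y(-28)/d(-178) + 49180/(-12035) = -24*I*√7/(-178) + 49180/(-12035) = -24*I*√7*(-1/178) + 49180*(-1/12035) = -24*I*√7*(-1/178) - 9836/2407 = 12*I*√7/89 - 9836/2407 = -9836/2407 + 12*I*√7/89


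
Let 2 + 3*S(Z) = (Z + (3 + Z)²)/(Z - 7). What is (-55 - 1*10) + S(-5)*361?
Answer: -10643/36 ≈ -295.64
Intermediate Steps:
S(Z) = -⅔ + (Z + (3 + Z)²)/(3*(-7 + Z)) (S(Z) = -⅔ + ((Z + (3 + Z)²)/(Z - 7))/3 = -⅔ + ((Z + (3 + Z)²)/(-7 + Z))/3 = -⅔ + (Z + (3 + Z)²)/(3*(-7 + Z)))
(-55 - 1*10) + S(-5)*361 = (-55 - 1*10) + ((14 + (3 - 5)² - 1*(-5))/(3*(-7 - 5)))*361 = (-55 - 10) + ((⅓)*(14 + (-2)² + 5)/(-12))*361 = -65 + ((⅓)*(-1/12)*(14 + 4 + 5))*361 = -65 + ((⅓)*(-1/12)*23)*361 = -65 - 23/36*361 = -65 - 8303/36 = -10643/36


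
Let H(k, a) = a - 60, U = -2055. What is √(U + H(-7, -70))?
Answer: I*√2185 ≈ 46.744*I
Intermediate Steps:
H(k, a) = -60 + a
√(U + H(-7, -70)) = √(-2055 + (-60 - 70)) = √(-2055 - 130) = √(-2185) = I*√2185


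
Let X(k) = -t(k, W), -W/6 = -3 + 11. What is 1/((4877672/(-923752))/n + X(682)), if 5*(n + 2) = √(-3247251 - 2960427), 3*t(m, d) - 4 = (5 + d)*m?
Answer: 15263827658624110214/149188652184731482794461 - 3168111983445*I*√76638/7906998565790768588106433 ≈ 0.00010231 - 1.1092e-10*I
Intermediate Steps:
W = -48 (W = -6*(-3 + 11) = -6*8 = -48)
t(m, d) = 4/3 + m*(5 + d)/3 (t(m, d) = 4/3 + ((5 + d)*m)/3 = 4/3 + (m*(5 + d))/3 = 4/3 + m*(5 + d)/3)
n = -2 + 9*I*√76638/5 (n = -2 + √(-3247251 - 2960427)/5 = -2 + √(-6207678)/5 = -2 + (9*I*√76638)/5 = -2 + 9*I*√76638/5 ≈ -2.0 + 498.3*I)
X(k) = -4/3 + 43*k/3 (X(k) = -(4/3 + 5*k/3 + (⅓)*(-48)*k) = -(4/3 + 5*k/3 - 16*k) = -(4/3 - 43*k/3) = -4/3 + 43*k/3)
1/((4877672/(-923752))/n + X(682)) = 1/((4877672/(-923752))/(-2 + 9*I*√76638/5) + (-4/3 + (43/3)*682)) = 1/((4877672*(-1/923752))/(-2 + 9*I*√76638/5) + (-4/3 + 29326/3)) = 1/(-609709/(115469*(-2 + 9*I*√76638/5)) + 9774) = 1/(9774 - 609709/(115469*(-2 + 9*I*√76638/5)))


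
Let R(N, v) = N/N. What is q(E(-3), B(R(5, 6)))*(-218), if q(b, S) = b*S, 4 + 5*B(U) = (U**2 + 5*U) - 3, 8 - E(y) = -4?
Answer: 2616/5 ≈ 523.20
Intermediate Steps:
E(y) = 12 (E(y) = 8 - 1*(-4) = 8 + 4 = 12)
R(N, v) = 1
B(U) = -7/5 + U + U**2/5 (B(U) = -4/5 + ((U**2 + 5*U) - 3)/5 = -4/5 + (-3 + U**2 + 5*U)/5 = -4/5 + (-3/5 + U + U**2/5) = -7/5 + U + U**2/5)
q(b, S) = S*b
q(E(-3), B(R(5, 6)))*(-218) = ((-7/5 + 1 + (1/5)*1**2)*12)*(-218) = ((-7/5 + 1 + (1/5)*1)*12)*(-218) = ((-7/5 + 1 + 1/5)*12)*(-218) = -1/5*12*(-218) = -12/5*(-218) = 2616/5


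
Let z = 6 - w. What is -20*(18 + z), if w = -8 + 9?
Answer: -460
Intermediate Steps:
w = 1
z = 5 (z = 6 - 1*1 = 6 - 1 = 5)
-20*(18 + z) = -20*(18 + 5) = -20*23 = -460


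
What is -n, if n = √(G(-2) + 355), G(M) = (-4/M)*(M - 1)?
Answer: -√349 ≈ -18.682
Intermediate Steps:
G(M) = -4*(-1 + M)/M (G(M) = (-4/M)*(-1 + M) = -4*(-1 + M)/M)
n = √349 (n = √((-4 + 4/(-2)) + 355) = √((-4 + 4*(-½)) + 355) = √((-4 - 2) + 355) = √(-6 + 355) = √349 ≈ 18.682)
-n = -√349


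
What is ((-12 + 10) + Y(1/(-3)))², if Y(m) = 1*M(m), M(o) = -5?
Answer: 49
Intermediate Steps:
Y(m) = -5 (Y(m) = 1*(-5) = -5)
((-12 + 10) + Y(1/(-3)))² = ((-12 + 10) - 5)² = (-2 - 5)² = (-7)² = 49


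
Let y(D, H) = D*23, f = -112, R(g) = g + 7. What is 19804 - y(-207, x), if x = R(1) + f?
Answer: 24565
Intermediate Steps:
R(g) = 7 + g
x = -104 (x = (7 + 1) - 112 = 8 - 112 = -104)
y(D, H) = 23*D
19804 - y(-207, x) = 19804 - 23*(-207) = 19804 - 1*(-4761) = 19804 + 4761 = 24565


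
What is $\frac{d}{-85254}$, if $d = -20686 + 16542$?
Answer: $\frac{2072}{42627} \approx 0.048608$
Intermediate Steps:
$d = -4144$
$\frac{d}{-85254} = - \frac{4144}{-85254} = \left(-4144\right) \left(- \frac{1}{85254}\right) = \frac{2072}{42627}$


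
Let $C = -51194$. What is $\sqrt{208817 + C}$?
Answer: $\sqrt{157623} \approx 397.02$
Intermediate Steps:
$\sqrt{208817 + C} = \sqrt{208817 - 51194} = \sqrt{157623}$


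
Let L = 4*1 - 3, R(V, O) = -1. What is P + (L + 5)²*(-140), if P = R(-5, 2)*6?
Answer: -5046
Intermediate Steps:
L = 1 (L = 4 - 3 = 1)
P = -6 (P = -1*6 = -6)
P + (L + 5)²*(-140) = -6 + (1 + 5)²*(-140) = -6 + 6²*(-140) = -6 + 36*(-140) = -6 - 5040 = -5046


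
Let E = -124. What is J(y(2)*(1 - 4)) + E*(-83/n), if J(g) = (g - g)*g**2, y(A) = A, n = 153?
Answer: 10292/153 ≈ 67.268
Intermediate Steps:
J(g) = 0 (J(g) = 0*g**2 = 0)
J(y(2)*(1 - 4)) + E*(-83/n) = 0 - (-10292)/153 = 0 - 124*(-83/153) = 0 + 10292/153 = 10292/153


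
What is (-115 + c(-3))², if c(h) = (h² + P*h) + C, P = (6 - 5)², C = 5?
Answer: 10816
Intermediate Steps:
P = 1 (P = 1² = 1)
c(h) = 5 + h + h² (c(h) = (h² + 1*h) + 5 = (h² + h) + 5 = (h + h²) + 5 = 5 + h + h²)
(-115 + c(-3))² = (-115 + (5 - 3 + (-3)²))² = (-115 + (5 - 3 + 9))² = (-115 + 11)² = (-104)² = 10816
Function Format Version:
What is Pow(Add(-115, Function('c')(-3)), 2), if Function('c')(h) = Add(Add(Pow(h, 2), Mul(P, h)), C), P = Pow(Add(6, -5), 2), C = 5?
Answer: 10816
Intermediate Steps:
P = 1 (P = Pow(1, 2) = 1)
Function('c')(h) = Add(5, h, Pow(h, 2)) (Function('c')(h) = Add(Add(Pow(h, 2), Mul(1, h)), 5) = Add(Add(Pow(h, 2), h), 5) = Add(Add(h, Pow(h, 2)), 5) = Add(5, h, Pow(h, 2)))
Pow(Add(-115, Function('c')(-3)), 2) = Pow(Add(-115, Add(5, -3, Pow(-3, 2))), 2) = Pow(Add(-115, Add(5, -3, 9)), 2) = Pow(Add(-115, 11), 2) = Pow(-104, 2) = 10816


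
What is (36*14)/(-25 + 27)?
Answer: 252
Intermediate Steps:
(36*14)/(-25 + 27) = 504/2 = 504*(1/2) = 252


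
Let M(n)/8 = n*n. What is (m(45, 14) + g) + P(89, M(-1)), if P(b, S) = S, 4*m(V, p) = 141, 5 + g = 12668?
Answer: 50825/4 ≈ 12706.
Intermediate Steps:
g = 12663 (g = -5 + 12668 = 12663)
M(n) = 8*n² (M(n) = 8*(n*n) = 8*n²)
m(V, p) = 141/4 (m(V, p) = (¼)*141 = 141/4)
(m(45, 14) + g) + P(89, M(-1)) = (141/4 + 12663) + 8*(-1)² = 50793/4 + 8*1 = 50793/4 + 8 = 50825/4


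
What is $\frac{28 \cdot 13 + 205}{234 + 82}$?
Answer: $\frac{569}{316} \approx 1.8006$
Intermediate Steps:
$\frac{28 \cdot 13 + 205}{234 + 82} = \frac{364 + 205}{316} = 569 \cdot \frac{1}{316} = \frac{569}{316}$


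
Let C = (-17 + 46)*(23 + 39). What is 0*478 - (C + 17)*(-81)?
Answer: 147015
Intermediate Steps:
C = 1798 (C = 29*62 = 1798)
0*478 - (C + 17)*(-81) = 0*478 - (1798 + 17)*(-81) = 0 - 1815*(-81) = 0 - 1*(-147015) = 0 + 147015 = 147015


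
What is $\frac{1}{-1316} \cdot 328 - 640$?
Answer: $- \frac{210642}{329} \approx -640.25$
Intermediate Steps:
$\frac{1}{-1316} \cdot 328 - 640 = \left(- \frac{1}{1316}\right) 328 - 640 = - \frac{82}{329} - 640 = - \frac{210642}{329}$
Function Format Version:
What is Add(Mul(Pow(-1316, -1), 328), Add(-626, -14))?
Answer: Rational(-210642, 329) ≈ -640.25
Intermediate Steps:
Add(Mul(Pow(-1316, -1), 328), Add(-626, -14)) = Add(Mul(Rational(-1, 1316), 328), -640) = Add(Rational(-82, 329), -640) = Rational(-210642, 329)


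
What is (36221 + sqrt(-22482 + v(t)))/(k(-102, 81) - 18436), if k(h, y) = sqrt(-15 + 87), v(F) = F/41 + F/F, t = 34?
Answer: -(36221 + I*sqrt(37789167)/41)/(18436 - 6*sqrt(2)) ≈ -1.9656 - 0.0081364*I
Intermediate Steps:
v(F) = 1 + F/41 (v(F) = F*(1/41) + 1 = F/41 + 1 = 1 + F/41)
k(h, y) = 6*sqrt(2) (k(h, y) = sqrt(72) = 6*sqrt(2))
(36221 + sqrt(-22482 + v(t)))/(k(-102, 81) - 18436) = (36221 + sqrt(-22482 + (1 + (1/41)*34)))/(6*sqrt(2) - 18436) = (36221 + sqrt(-22482 + (1 + 34/41)))/(-18436 + 6*sqrt(2)) = (36221 + sqrt(-22482 + 75/41))/(-18436 + 6*sqrt(2)) = (36221 + sqrt(-921687/41))/(-18436 + 6*sqrt(2)) = (36221 + I*sqrt(37789167)/41)/(-18436 + 6*sqrt(2))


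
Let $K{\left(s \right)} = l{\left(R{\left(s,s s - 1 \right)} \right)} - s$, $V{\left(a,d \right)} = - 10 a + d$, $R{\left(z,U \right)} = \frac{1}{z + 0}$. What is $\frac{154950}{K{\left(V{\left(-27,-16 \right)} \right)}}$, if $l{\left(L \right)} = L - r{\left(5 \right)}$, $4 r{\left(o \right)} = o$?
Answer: $- \frac{15742920}{25933} \approx -607.06$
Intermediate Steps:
$r{\left(o \right)} = \frac{o}{4}$
$R{\left(z,U \right)} = \frac{1}{z}$
$l{\left(L \right)} = - \frac{5}{4} + L$ ($l{\left(L \right)} = L - \frac{1}{4} \cdot 5 = L - \frac{5}{4} = - \frac{5}{4} + L$)
$V{\left(a,d \right)} = d - 10 a$
$K{\left(s \right)} = - \frac{5}{4} + \frac{1}{s} - s$ ($K{\left(s \right)} = \left(- \frac{5}{4} + \frac{1}{s}\right) - s = - \frac{5}{4} + \frac{1}{s} - s$)
$\frac{154950}{K{\left(V{\left(-27,-16 \right)} \right)}} = \frac{154950}{- \frac{5}{4} + \frac{1}{-16 - -270} - \left(-16 - -270\right)} = \frac{154950}{- \frac{5}{4} + \frac{1}{-16 + 270} - \left(-16 + 270\right)} = \frac{154950}{- \frac{5}{4} + \frac{1}{254} - 254} = \frac{154950}{- \frac{129665}{508}} = 154950 \left(- \frac{508}{129665}\right) = - \frac{15742920}{25933}$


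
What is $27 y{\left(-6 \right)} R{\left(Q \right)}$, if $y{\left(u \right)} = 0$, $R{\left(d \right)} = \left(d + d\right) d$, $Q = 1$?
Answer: $0$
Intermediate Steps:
$R{\left(d \right)} = 2 d^{2}$ ($R{\left(d \right)} = 2 d d = 2 d^{2}$)
$27 y{\left(-6 \right)} R{\left(Q \right)} = 27 \cdot 0 \cdot 2 \cdot 1^{2} = 0 \cdot 2 \cdot 1 = 0 \cdot 2 = 0$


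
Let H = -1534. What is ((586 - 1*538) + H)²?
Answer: 2208196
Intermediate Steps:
((586 - 1*538) + H)² = ((586 - 1*538) - 1534)² = ((586 - 538) - 1534)² = (48 - 1534)² = (-1486)² = 2208196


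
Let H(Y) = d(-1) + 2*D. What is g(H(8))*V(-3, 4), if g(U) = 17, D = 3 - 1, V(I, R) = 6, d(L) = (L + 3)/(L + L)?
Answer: 102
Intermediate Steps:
d(L) = (3 + L)/(2*L) (d(L) = (3 + L)/((2*L)) = (3 + L)*(1/(2*L)) = (3 + L)/(2*L))
D = 2
H(Y) = 3 (H(Y) = (1/2)*(3 - 1)/(-1) + 2*2 = (1/2)*(-1)*2 + 4 = -1 + 4 = 3)
g(H(8))*V(-3, 4) = 17*6 = 102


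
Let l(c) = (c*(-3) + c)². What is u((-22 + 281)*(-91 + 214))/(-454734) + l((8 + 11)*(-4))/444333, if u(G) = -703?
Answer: 3606180145/67351107474 ≈ 0.053543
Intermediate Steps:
l(c) = 4*c² (l(c) = (-3*c + c)² = (-2*c)² = 4*c²)
u((-22 + 281)*(-91 + 214))/(-454734) + l((8 + 11)*(-4))/444333 = -703/(-454734) + (4*((8 + 11)*(-4))²)/444333 = -703*(-1/454734) + (4*(19*(-4))²)*(1/444333) = 703/454734 + (4*(-76)²)*(1/444333) = 703/454734 + (4*5776)*(1/444333) = 703/454734 + 23104*(1/444333) = 703/454734 + 23104/444333 = 3606180145/67351107474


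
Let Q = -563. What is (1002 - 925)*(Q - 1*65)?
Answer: -48356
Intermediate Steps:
(1002 - 925)*(Q - 1*65) = (1002 - 925)*(-563 - 1*65) = 77*(-563 - 65) = 77*(-628) = -48356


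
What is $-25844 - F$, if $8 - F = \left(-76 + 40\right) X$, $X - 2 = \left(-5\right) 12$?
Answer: $-23764$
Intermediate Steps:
$X = -58$ ($X = 2 - 60 = -58$)
$F = -2080$ ($F = 8 - \left(-76 + 40\right) \left(-58\right) = 8 - \left(-36\right) \left(-58\right) = 8 - 2088 = -2080$)
$-25844 - F = -25844 - -2080 = -25844 + 2080 = -23764$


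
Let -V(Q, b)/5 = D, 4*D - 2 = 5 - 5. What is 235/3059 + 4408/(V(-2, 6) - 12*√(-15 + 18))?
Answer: 135240925/5209477 - 211584*√3/1703 ≈ -189.23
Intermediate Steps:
D = ½ (D = ½ + (5 - 5)/4 = ½ + (¼)*0 = ½ + 0 = ½ ≈ 0.50000)
V(Q, b) = -5/2 (V(Q, b) = -5*½ = -5/2)
235/3059 + 4408/(V(-2, 6) - 12*√(-15 + 18)) = 235/3059 + 4408/(-5/2 - 12*√(-15 + 18)) = 235*(1/3059) + 4408/(-5/2 - 12*√3) = 235/3059 + 4408/(-5/2 - 12*√3)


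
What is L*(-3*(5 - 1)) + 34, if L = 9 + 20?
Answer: -314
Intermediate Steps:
L = 29
L*(-3*(5 - 1)) + 34 = 29*(-3*(5 - 1)) + 34 = 29*(-3*4) + 34 = 29*(-12) + 34 = -348 + 34 = -314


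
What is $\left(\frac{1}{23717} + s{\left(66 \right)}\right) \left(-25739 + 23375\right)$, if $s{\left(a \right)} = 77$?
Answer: $- \frac{4317160440}{23717} \approx -1.8203 \cdot 10^{5}$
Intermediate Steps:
$\left(\frac{1}{23717} + s{\left(66 \right)}\right) \left(-25739 + 23375\right) = \left(\frac{1}{23717} + 77\right) \left(-25739 + 23375\right) = \left(\frac{1}{23717} + 77\right) \left(-2364\right) = \frac{1826210}{23717} \left(-2364\right) = - \frac{4317160440}{23717}$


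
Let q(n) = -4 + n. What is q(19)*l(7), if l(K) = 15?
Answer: 225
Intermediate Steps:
q(19)*l(7) = (-4 + 19)*15 = 15*15 = 225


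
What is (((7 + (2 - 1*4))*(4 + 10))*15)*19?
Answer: 19950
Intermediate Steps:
(((7 + (2 - 1*4))*(4 + 10))*15)*19 = (((7 + (2 - 4))*14)*15)*19 = (((7 - 2)*14)*15)*19 = ((5*14)*15)*19 = (70*15)*19 = 1050*19 = 19950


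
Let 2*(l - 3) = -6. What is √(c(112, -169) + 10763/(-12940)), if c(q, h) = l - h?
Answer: √7039673795/6470 ≈ 12.968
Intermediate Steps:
l = 0 (l = 3 + (½)*(-6) = 3 - 3 = 0)
c(q, h) = -h (c(q, h) = 0 - h = -h)
√(c(112, -169) + 10763/(-12940)) = √(-1*(-169) + 10763/(-12940)) = √(169 + 10763*(-1/12940)) = √(169 - 10763/12940) = √(2176097/12940) = √7039673795/6470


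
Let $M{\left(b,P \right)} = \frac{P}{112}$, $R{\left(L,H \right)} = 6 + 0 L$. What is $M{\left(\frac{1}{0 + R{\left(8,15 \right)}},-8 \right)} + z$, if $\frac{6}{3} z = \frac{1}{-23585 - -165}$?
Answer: $- \frac{23427}{327880} \approx -0.07145$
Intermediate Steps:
$R{\left(L,H \right)} = 6$ ($R{\left(L,H \right)} = 6 + 0 = 6$)
$M{\left(b,P \right)} = \frac{P}{112}$ ($M{\left(b,P \right)} = P \frac{1}{112} = \frac{P}{112}$)
$z = - \frac{1}{46840}$ ($z = \frac{1}{2 \left(-23585 - -165\right)} = \frac{1}{2 \left(-23585 + 165\right)} = \frac{1}{2 \left(-23420\right)} = \frac{1}{2} \left(- \frac{1}{23420}\right) = - \frac{1}{46840} \approx -2.1349 \cdot 10^{-5}$)
$M{\left(\frac{1}{0 + R{\left(8,15 \right)}},-8 \right)} + z = \frac{1}{112} \left(-8\right) - \frac{1}{46840} = - \frac{1}{14} - \frac{1}{46840} = - \frac{23427}{327880}$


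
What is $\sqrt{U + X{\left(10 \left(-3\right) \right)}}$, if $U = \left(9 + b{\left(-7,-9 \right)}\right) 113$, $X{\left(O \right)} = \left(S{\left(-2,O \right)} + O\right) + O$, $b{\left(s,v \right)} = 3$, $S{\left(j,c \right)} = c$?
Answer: $\sqrt{1266} \approx 35.581$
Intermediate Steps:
$X{\left(O \right)} = 3 O$ ($X{\left(O \right)} = \left(O + O\right) + O = 2 O + O = 3 O$)
$U = 1356$ ($U = \left(9 + 3\right) 113 = 12 \cdot 113 = 1356$)
$\sqrt{U + X{\left(10 \left(-3\right) \right)}} = \sqrt{1356 + 3 \cdot 10 \left(-3\right)} = \sqrt{1356 + 3 \left(-30\right)} = \sqrt{1356 - 90} = \sqrt{1266}$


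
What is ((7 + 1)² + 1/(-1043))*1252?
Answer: 83572252/1043 ≈ 80127.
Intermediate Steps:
((7 + 1)² + 1/(-1043))*1252 = (8² - 1/1043)*1252 = (64 - 1/1043)*1252 = (66751/1043)*1252 = 83572252/1043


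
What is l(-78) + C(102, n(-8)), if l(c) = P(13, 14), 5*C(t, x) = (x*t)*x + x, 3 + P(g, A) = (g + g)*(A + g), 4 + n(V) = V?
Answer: 18171/5 ≈ 3634.2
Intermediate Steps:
n(V) = -4 + V
P(g, A) = -3 + 2*g*(A + g) (P(g, A) = -3 + (g + g)*(A + g) = -3 + (2*g)*(A + g) = -3 + 2*g*(A + g))
C(t, x) = x/5 + t*x²/5 (C(t, x) = ((x*t)*x + x)/5 = ((t*x)*x + x)/5 = (t*x² + x)/5 = (x + t*x²)/5 = x/5 + t*x²/5)
l(c) = 699 (l(c) = -3 + 2*13² + 2*14*13 = -3 + 2*169 + 364 = -3 + 338 + 364 = 699)
l(-78) + C(102, n(-8)) = 699 + (-4 - 8)*(1 + 102*(-4 - 8))/5 = 699 + (⅕)*(-12)*(1 + 102*(-12)) = 699 + (⅕)*(-12)*(1 - 1224) = 699 + (⅕)*(-12)*(-1223) = 699 + 14676/5 = 18171/5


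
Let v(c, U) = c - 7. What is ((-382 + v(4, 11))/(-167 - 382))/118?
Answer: 385/64782 ≈ 0.0059430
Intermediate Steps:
v(c, U) = -7 + c
((-382 + v(4, 11))/(-167 - 382))/118 = ((-382 + (-7 + 4))/(-167 - 382))/118 = ((-382 - 3)/(-549))*(1/118) = -385*(-1/549)*(1/118) = (385/549)*(1/118) = 385/64782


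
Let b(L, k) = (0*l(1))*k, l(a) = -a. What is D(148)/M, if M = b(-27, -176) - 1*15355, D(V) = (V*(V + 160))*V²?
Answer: -26985728/415 ≈ -65026.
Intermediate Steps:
D(V) = V³*(160 + V) (D(V) = (V*(160 + V))*V² = V³*(160 + V))
b(L, k) = 0 (b(L, k) = (0*(-1*1))*k = (0*(-1))*k = 0*k = 0)
M = -15355 (M = 0 - 1*15355 = 0 - 15355 = -15355)
D(148)/M = (148³*(160 + 148))/(-15355) = (3241792*308)*(-1/15355) = 998471936*(-1/15355) = -26985728/415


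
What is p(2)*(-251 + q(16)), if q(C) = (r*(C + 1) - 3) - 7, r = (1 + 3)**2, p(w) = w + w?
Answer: 44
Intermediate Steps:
p(w) = 2*w
r = 16 (r = 4**2 = 16)
q(C) = 6 + 16*C (q(C) = (16*(C + 1) - 3) - 7 = (16*(1 + C) - 3) - 7 = ((16 + 16*C) - 3) - 7 = (13 + 16*C) - 7 = 6 + 16*C)
p(2)*(-251 + q(16)) = (2*2)*(-251 + (6 + 16*16)) = 4*(-251 + (6 + 256)) = 4*(-251 + 262) = 4*11 = 44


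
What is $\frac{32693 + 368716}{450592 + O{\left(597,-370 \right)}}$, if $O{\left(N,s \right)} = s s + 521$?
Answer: $\frac{401409}{588013} \approx 0.68265$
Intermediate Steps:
$O{\left(N,s \right)} = 521 + s^{2}$ ($O{\left(N,s \right)} = s^{2} + 521 = 521 + s^{2}$)
$\frac{32693 + 368716}{450592 + O{\left(597,-370 \right)}} = \frac{32693 + 368716}{450592 + \left(521 + \left(-370\right)^{2}\right)} = \frac{401409}{450592 + \left(521 + 136900\right)} = \frac{401409}{450592 + 137421} = \frac{401409}{588013}$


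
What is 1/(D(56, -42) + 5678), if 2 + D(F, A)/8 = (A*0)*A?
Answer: 1/5662 ≈ 0.00017662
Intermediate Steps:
D(F, A) = -16 (D(F, A) = -16 + 8*((A*0)*A) = -16 + 8*(0*A) = -16 + 8*0 = -16 + 0 = -16)
1/(D(56, -42) + 5678) = 1/(-16 + 5678) = 1/5662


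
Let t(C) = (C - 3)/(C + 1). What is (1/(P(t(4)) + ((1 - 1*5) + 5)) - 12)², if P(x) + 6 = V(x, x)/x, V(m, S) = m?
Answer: 2401/16 ≈ 150.06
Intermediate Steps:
t(C) = (-3 + C)/(1 + C)
P(x) = -5 (P(x) = -6 + x/x = -6 + 1 = -5)
(1/(P(t(4)) + ((1 - 1*5) + 5)) - 12)² = (1/(-5 + ((1 - 1*5) + 5)) - 12)² = (1/(-5 + ((1 - 5) + 5)) - 12)² = (1/(-5 + (-4 + 5)) - 12)² = (1/(-5 + 1) - 12)² = (1/(-4) - 12)² = (-¼ - 12)² = (-49/4)² = 2401/16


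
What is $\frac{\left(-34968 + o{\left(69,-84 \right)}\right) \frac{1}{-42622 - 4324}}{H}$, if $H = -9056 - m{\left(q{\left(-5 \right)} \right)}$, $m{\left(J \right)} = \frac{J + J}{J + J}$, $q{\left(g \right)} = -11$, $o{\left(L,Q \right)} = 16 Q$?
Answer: $- \frac{6052}{70864987} \approx -8.5402 \cdot 10^{-5}$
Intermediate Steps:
$m{\left(J \right)} = 1$ ($m{\left(J \right)} = \frac{2 J}{2 J} = 2 J \frac{1}{2 J} = 1$)
$H = -9057$ ($H = -9056 - 1 = -9057$)
$\frac{\left(-34968 + o{\left(69,-84 \right)}\right) \frac{1}{-42622 - 4324}}{H} = \frac{\left(-34968 + 16 \left(-84\right)\right) \frac{1}{-42622 - 4324}}{-9057} = \frac{-34968 - 1344}{-46946} \left(- \frac{1}{9057}\right) = \left(-36312\right) \left(- \frac{1}{46946}\right) \left(- \frac{1}{9057}\right) = \frac{18156}{23473} \left(- \frac{1}{9057}\right) = - \frac{6052}{70864987}$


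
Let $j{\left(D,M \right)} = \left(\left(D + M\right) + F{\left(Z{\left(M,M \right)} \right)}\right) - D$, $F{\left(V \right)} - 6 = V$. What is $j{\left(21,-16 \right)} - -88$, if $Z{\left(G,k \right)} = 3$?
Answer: $81$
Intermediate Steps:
$F{\left(V \right)} = 6 + V$
$j{\left(D,M \right)} = 9 + M$ ($j{\left(D,M \right)} = \left(\left(D + M\right) + \left(6 + 3\right)\right) - D = \left(\left(D + M\right) + 9\right) - D = \left(9 + D + M\right) - D = 9 + M$)
$j{\left(21,-16 \right)} - -88 = \left(9 - 16\right) - -88 = -7 + 88 = 81$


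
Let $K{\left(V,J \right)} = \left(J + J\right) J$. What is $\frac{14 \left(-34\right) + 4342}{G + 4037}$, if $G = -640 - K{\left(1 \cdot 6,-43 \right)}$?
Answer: $- \frac{3866}{301} \approx -12.844$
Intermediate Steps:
$K{\left(V,J \right)} = 2 J^{2}$ ($K{\left(V,J \right)} = 2 J J = 2 J^{2}$)
$G = -4338$ ($G = -640 - 2 \left(-43\right)^{2} = -640 - 2 \cdot 1849 = -640 - 3698 = -4338$)
$\frac{14 \left(-34\right) + 4342}{G + 4037} = \frac{14 \left(-34\right) + 4342}{-4338 + 4037} = \frac{-476 + 4342}{-301} = 3866 \left(- \frac{1}{301}\right) = - \frac{3866}{301}$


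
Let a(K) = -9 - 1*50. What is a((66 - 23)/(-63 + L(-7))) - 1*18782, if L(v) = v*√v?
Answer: -18841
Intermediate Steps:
L(v) = v^(3/2)
a(K) = -59 (a(K) = -9 - 50 = -59)
a((66 - 23)/(-63 + L(-7))) - 1*18782 = -59 - 1*18782 = -59 - 18782 = -18841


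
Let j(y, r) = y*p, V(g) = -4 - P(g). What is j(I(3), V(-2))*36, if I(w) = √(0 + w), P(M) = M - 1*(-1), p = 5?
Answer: 180*√3 ≈ 311.77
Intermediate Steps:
P(M) = 1 + M (P(M) = M + 1 = 1 + M)
V(g) = -5 - g (V(g) = -4 - (1 + g) = -4 + (-1 - g) = -5 - g)
I(w) = √w
j(y, r) = 5*y (j(y, r) = y*5 = 5*y)
j(I(3), V(-2))*36 = (5*√3)*36 = 180*√3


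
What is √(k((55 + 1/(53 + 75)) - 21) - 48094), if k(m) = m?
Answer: I*√12303358/16 ≈ 219.23*I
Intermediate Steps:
√(k((55 + 1/(53 + 75)) - 21) - 48094) = √(((55 + 1/(53 + 75)) - 21) - 48094) = √(((55 + 1/128) - 21) - 48094) = √((7041/128 - 21) - 48094) = √(4353/128 - 48094) = √(-6151679/128) = I*√12303358/16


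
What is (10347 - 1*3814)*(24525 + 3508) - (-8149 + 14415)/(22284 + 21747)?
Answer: 620293787461/3387 ≈ 1.8314e+8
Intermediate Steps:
(10347 - 1*3814)*(24525 + 3508) - (-8149 + 14415)/(22284 + 21747) = (10347 - 3814)*28033 - 6266/44031 = 6533*28033 - 6266/44031 = 183139589 - 1*482/3387 = 183139589 - 482/3387 = 620293787461/3387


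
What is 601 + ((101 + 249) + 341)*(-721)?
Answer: -497610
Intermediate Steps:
601 + ((101 + 249) + 341)*(-721) = 601 + (350 + 341)*(-721) = 601 + 691*(-721) = 601 - 498211 = -497610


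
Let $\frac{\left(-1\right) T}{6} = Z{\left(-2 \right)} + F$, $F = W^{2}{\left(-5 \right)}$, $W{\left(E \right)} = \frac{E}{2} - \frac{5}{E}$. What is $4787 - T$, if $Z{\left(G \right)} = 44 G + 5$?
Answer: $\frac{8605}{2} \approx 4302.5$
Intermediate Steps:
$Z{\left(G \right)} = 5 + 44 G$
$W{\left(E \right)} = \frac{E}{2} - \frac{5}{E}$ ($W{\left(E \right)} = E \frac{1}{2} - \frac{5}{E} = \frac{E}{2} - \frac{5}{E}$)
$F = \frac{9}{4}$ ($F = \left(\frac{1}{2} \left(-5\right) - \frac{5}{-5}\right)^{2} = \left(- \frac{5}{2} - -1\right)^{2} = \left(- \frac{5}{2} + 1\right)^{2} = \left(- \frac{3}{2}\right)^{2} = \frac{9}{4} \approx 2.25$)
$T = \frac{969}{2}$ ($T = - 6 \left(\left(5 + 44 \left(-2\right)\right) + \frac{9}{4}\right) = - 6 \left(\left(5 - 88\right) + \frac{9}{4}\right) = - 6 \left(-83 + \frac{9}{4}\right) = \left(-6\right) \left(- \frac{323}{4}\right) = \frac{969}{2} \approx 484.5$)
$4787 - T = 4787 - \frac{969}{2} = \frac{8605}{2}$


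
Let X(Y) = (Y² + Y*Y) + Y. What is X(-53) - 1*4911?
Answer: 654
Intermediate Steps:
X(Y) = Y + 2*Y² (X(Y) = (Y² + Y²) + Y = 2*Y² + Y = Y + 2*Y²)
X(-53) - 1*4911 = -53*(1 + 2*(-53)) - 1*4911 = -53*(1 - 106) - 4911 = -53*(-105) - 4911 = 5565 - 4911 = 654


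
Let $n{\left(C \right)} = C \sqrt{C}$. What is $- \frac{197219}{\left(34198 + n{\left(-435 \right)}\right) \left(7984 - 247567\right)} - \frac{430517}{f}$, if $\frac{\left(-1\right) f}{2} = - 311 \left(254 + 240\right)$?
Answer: $- \frac{129115939305379283453}{92153929370346054276} + \frac{28596755 i \sqrt{435}}{99971283885019} \approx -1.4011 + 5.966 \cdot 10^{-6} i$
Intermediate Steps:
$f = 307268$ ($f = - 2 \left(- 311 \left(254 + 240\right)\right) = - 2 \left(\left(-311\right) 494\right) = \left(-2\right) \left(-153634\right) = 307268$)
$n{\left(C \right)} = C^{\frac{3}{2}}$
$- \frac{197219}{\left(34198 + n{\left(-435 \right)}\right) \left(7984 - 247567\right)} - \frac{430517}{f} = - \frac{197219}{\left(34198 + \left(-435\right)^{\frac{3}{2}}\right) \left(7984 - 247567\right)} - \frac{430517}{307268} = - \frac{197219}{\left(34198 - 435 i \sqrt{435}\right) \left(-239583\right)} - \frac{430517}{307268} = - \frac{197219}{-8193259434 + 104218605 i \sqrt{435}} - \frac{430517}{307268} = - \frac{430517}{307268} - \frac{197219}{-8193259434 + 104218605 i \sqrt{435}}$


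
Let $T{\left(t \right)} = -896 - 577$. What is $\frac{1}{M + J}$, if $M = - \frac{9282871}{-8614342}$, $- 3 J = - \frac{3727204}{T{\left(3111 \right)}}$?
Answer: $- \frac{38066777298}{32066388952819} \approx -0.0011871$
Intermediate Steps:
$T{\left(t \right)} = -1473$
$J = - \frac{3727204}{4419}$ ($J = - \frac{\left(-3727204\right) \frac{1}{-1473}}{3} = - \frac{\left(-3727204\right) \left(- \frac{1}{1473}\right)}{3} = \left(- \frac{1}{3}\right) \frac{3727204}{1473} = - \frac{3727204}{4419} \approx -843.45$)
$M = \frac{9282871}{8614342}$ ($M = \left(-9282871\right) \left(- \frac{1}{8614342}\right) = \frac{9282871}{8614342} \approx 1.0776$)
$\frac{1}{M + J} = \frac{1}{\frac{9282871}{8614342} - \frac{3727204}{4419}} = \frac{1}{- \frac{32066388952819}{38066777298}} = - \frac{38066777298}{32066388952819}$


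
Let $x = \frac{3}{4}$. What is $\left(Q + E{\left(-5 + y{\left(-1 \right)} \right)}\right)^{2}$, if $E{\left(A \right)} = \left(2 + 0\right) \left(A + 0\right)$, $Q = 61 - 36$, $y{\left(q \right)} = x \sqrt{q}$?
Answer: $\frac{891}{4} + 45 i \approx 222.75 + 45.0 i$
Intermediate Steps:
$x = \frac{3}{4}$ ($x = 3 \cdot \frac{1}{4} = \frac{3}{4} \approx 0.75$)
$y{\left(q \right)} = \frac{3 \sqrt{q}}{4}$
$Q = 25$ ($Q = 61 - 36 = 25$)
$E{\left(A \right)} = 2 A$
$\left(Q + E{\left(-5 + y{\left(-1 \right)} \right)}\right)^{2} = \left(25 + 2 \left(-5 + \frac{3 \sqrt{-1}}{4}\right)\right)^{2} = \left(25 + 2 \left(-5 + \frac{3 i}{4}\right)\right)^{2} = \left(25 - \left(10 - \frac{3 i}{2}\right)\right)^{2} = \left(15 + \frac{3 i}{2}\right)^{2}$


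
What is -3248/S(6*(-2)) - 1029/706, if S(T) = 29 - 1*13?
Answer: -144347/706 ≈ -204.46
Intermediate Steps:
S(T) = 16 (S(T) = 29 - 13 = 16)
-3248/S(6*(-2)) - 1029/706 = -3248/16 - 1029/706 = -3248*1/16 - 1029*1/706 = -203 - 1029/706 = -144347/706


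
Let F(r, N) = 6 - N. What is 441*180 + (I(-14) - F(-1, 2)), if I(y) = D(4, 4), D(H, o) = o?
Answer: 79380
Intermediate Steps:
I(y) = 4
441*180 + (I(-14) - F(-1, 2)) = 441*180 + (4 - (6 - 1*2)) = 79380 + (4 - (6 - 2)) = 79380 + (4 - 1*4) = 79380 + (4 - 4) = 79380 + 0 = 79380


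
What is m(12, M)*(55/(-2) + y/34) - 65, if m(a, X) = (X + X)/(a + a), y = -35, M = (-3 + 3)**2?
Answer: -65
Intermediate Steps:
M = 0 (M = 0**2 = 0)
m(a, X) = X/a (m(a, X) = (2*X)/((2*a)) = (2*X)*(1/(2*a)) = X/a)
m(12, M)*(55/(-2) + y/34) - 65 = (0/12)*(55/(-2) - 35/34) - 65 = (0*(1/12))*(55*(-1/2) - 35*1/34) - 65 = 0*(-55/2 - 35/34) - 65 = 0*(-485/17) - 65 = 0 - 65 = -65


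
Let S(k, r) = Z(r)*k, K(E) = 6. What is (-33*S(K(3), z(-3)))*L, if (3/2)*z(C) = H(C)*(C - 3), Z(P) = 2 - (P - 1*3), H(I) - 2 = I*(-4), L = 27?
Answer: -326106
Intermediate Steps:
H(I) = 2 - 4*I (H(I) = 2 + I*(-4) = 2 - 4*I)
Z(P) = 5 - P (Z(P) = 2 - (P - 3) = 2 - (-3 + P) = 2 + (3 - P) = 5 - P)
z(C) = 2*(-3 + C)*(2 - 4*C)/3 (z(C) = 2*((2 - 4*C)*(C - 3))/3 = 2*((2 - 4*C)*(-3 + C))/3 = 2*((-3 + C)*(2 - 4*C))/3 = 2*(-3 + C)*(2 - 4*C)/3)
S(k, r) = k*(5 - r) (S(k, r) = (5 - r)*k = k*(5 - r))
(-33*S(K(3), z(-3)))*L = -198*(5 - (-4 - 8/3*(-3)² + (28/3)*(-3)))*27 = -198*(5 - (-4 - 8/3*9 - 28))*27 = -198*(5 - (-4 - 24 - 28))*27 = -198*(5 - 1*(-56))*27 = -198*(5 + 56)*27 = -198*61*27 = -33*366*27 = -12078*27 = -326106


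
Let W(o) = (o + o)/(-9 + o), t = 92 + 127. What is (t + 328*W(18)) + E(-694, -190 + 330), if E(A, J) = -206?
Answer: 1325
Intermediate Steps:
t = 219
W(o) = 2*o/(-9 + o) (W(o) = (2*o)/(-9 + o) = 2*o/(-9 + o))
(t + 328*W(18)) + E(-694, -190 + 330) = (219 + 328*(2*18/(-9 + 18))) - 206 = (219 + 328*(2*18/9)) - 206 = (219 + 328*(2*18*(1/9))) - 206 = (219 + 328*4) - 206 = (219 + 1312) - 206 = 1531 - 206 = 1325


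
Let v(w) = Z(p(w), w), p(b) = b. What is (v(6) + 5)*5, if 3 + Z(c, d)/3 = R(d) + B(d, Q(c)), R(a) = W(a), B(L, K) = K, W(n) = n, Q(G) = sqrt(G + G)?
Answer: 70 + 30*sqrt(3) ≈ 121.96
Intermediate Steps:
Q(G) = sqrt(2)*sqrt(G) (Q(G) = sqrt(2*G) = sqrt(2)*sqrt(G))
R(a) = a
Z(c, d) = -9 + 3*d + 3*sqrt(2)*sqrt(c) (Z(c, d) = -9 + 3*(d + sqrt(2)*sqrt(c)) = -9 + (3*d + 3*sqrt(2)*sqrt(c)) = -9 + 3*d + 3*sqrt(2)*sqrt(c))
v(w) = -9 + 3*w + 3*sqrt(2)*sqrt(w)
(v(6) + 5)*5 = ((-9 + 3*6 + 3*sqrt(2)*sqrt(6)) + 5)*5 = ((-9 + 18 + 6*sqrt(3)) + 5)*5 = ((9 + 6*sqrt(3)) + 5)*5 = (14 + 6*sqrt(3))*5 = 70 + 30*sqrt(3)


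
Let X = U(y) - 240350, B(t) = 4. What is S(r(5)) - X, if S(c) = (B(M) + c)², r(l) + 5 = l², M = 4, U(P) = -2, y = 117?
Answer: 240928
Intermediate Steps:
r(l) = -5 + l²
S(c) = (4 + c)²
X = -240352 (X = -2 - 240350 = -240352)
S(r(5)) - X = (4 + (-5 + 5²))² - 1*(-240352) = (4 + (-5 + 25))² + 240352 = (4 + 20)² + 240352 = 24² + 240352 = 576 + 240352 = 240928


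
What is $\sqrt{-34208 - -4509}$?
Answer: $i \sqrt{29699} \approx 172.33 i$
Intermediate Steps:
$\sqrt{-34208 - -4509} = \sqrt{-34208 + \left(-3856 + 8365\right)} = \sqrt{-34208 + 4509} = \sqrt{-29699} = i \sqrt{29699}$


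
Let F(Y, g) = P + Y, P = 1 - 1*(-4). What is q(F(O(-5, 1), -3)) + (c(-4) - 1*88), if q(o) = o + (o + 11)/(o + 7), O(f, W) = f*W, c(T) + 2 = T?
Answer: -647/7 ≈ -92.429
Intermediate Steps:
P = 5 (P = 1 + 4 = 5)
c(T) = -2 + T
O(f, W) = W*f
F(Y, g) = 5 + Y
q(o) = o + (11 + o)/(7 + o)
q(F(O(-5, 1), -3)) + (c(-4) - 1*88) = (11 + (5 + 1*(-5))² + 8*(5 + 1*(-5)))/(7 + (5 + 1*(-5))) + ((-2 - 4) - 1*88) = (11 + (5 - 5)² + 8*(5 - 5))/(7 + (5 - 5)) + (-6 - 88) = (11 + 0² + 8*0)/(7 + 0) - 94 = (11 + 0 + 0)/7 - 94 = (⅐)*11 - 94 = 11/7 - 94 = -647/7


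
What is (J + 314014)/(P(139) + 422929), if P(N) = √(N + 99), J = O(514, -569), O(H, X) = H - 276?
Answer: 132906284108/178868938803 - 314252*√238/178868938803 ≈ 0.74301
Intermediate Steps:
O(H, X) = -276 + H
J = 238 (J = -276 + 514 = 238)
P(N) = √(99 + N)
(J + 314014)/(P(139) + 422929) = (238 + 314014)/(√(99 + 139) + 422929) = 314252/(√238 + 422929) = 314252/(422929 + √238)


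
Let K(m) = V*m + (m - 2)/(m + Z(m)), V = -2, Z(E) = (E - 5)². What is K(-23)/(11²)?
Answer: 34981/92081 ≈ 0.37989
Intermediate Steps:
Z(E) = (-5 + E)²
K(m) = -2*m + (-2 + m)/(m + (-5 + m)²) (K(m) = -2*m + (m - 2)/(m + (-5 + m)²) = -2*m + (-2 + m)/(m + (-5 + m)²))
K(-23)/(11²) = ((-2 - 23 - 2*(-23)² - 2*(-23)*(-5 - 23)²)/(-23 + (-5 - 23)²))/(11²) = ((-2 - 23 - 2*529 - 2*(-23)*(-28)²)/(-23 + (-28)²))/121 = ((-2 - 23 - 1058 - 2*(-23)*784)/(-23 + 784))*(1/121) = ((-2 - 23 - 1058 + 36064)/761)*(1/121) = ((1/761)*34981)*(1/121) = (34981/761)*(1/121) = 34981/92081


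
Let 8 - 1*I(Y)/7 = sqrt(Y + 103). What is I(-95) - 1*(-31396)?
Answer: 31452 - 14*sqrt(2) ≈ 31432.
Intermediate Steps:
I(Y) = 56 - 7*sqrt(103 + Y) (I(Y) = 56 - 7*sqrt(Y + 103) = 56 - 7*sqrt(103 + Y))
I(-95) - 1*(-31396) = (56 - 7*sqrt(103 - 95)) - 1*(-31396) = (56 - 14*sqrt(2)) + 31396 = 31452 - 14*sqrt(2)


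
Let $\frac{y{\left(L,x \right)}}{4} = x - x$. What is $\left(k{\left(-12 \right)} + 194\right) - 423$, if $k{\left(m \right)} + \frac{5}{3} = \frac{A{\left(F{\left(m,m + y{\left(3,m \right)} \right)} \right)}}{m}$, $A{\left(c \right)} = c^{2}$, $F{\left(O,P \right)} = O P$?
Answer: $- \frac{5876}{3} \approx -1958.7$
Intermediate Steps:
$y{\left(L,x \right)} = 0$ ($y{\left(L,x \right)} = 4 \left(x - x\right) = 4 \cdot 0 = 0$)
$k{\left(m \right)} = - \frac{5}{3} + m^{3}$ ($k{\left(m \right)} = - \frac{5}{3} + \frac{\left(m \left(m + 0\right)\right)^{2}}{m} = - \frac{5}{3} + \frac{\left(m m\right)^{2}}{m} = - \frac{5}{3} + \frac{\left(m^{2}\right)^{2}}{m} = - \frac{5}{3} + \frac{m^{4}}{m} = - \frac{5}{3} + m^{3}$)
$\left(k{\left(-12 \right)} + 194\right) - 423 = \left(\left(- \frac{5}{3} + \left(-12\right)^{3}\right) + 194\right) - 423 = \left(\left(- \frac{5}{3} - 1728\right) + 194\right) - 423 = \left(- \frac{5189}{3} + 194\right) - 423 = - \frac{4607}{3} - 423 = - \frac{5876}{3}$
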